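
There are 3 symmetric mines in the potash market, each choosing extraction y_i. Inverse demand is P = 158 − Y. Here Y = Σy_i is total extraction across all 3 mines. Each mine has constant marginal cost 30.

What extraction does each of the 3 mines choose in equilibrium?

32

A representative mine's profit is π_i = y_i(158 − Y) − 30y_i, with Y = y_i + Σ_{j≠i} y_j.
First-order condition: 128 − 2y_i − Σ_{j≠i} y_j = 0.
With identical mines, set every y_j = y: then 128 − 2y − 2y = 0, i.e. y = 128/4 = 32.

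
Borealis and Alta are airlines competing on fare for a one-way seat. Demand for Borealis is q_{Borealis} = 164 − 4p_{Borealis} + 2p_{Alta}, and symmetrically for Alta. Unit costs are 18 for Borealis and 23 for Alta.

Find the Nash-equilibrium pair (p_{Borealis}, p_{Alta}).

40, 42

Borealis's profit: π = (p_{Borealis} − 18)(164 − 4p_{Borealis} + 2p_{Alta}).
∂π/∂p_{Borealis} = 236 − 8p_{Borealis} + 2p_{Alta} = 0 ⇒ p_{Borealis} = 29.5 + 0.25p_{Alta}.
Similarly p_{Alta} = 32 + 0.25p_{Borealis}.
Substituting the second reaction function into the first: p_{Borealis} = 29.5 + 0.25(32 + 0.25p_{Borealis}), which gives 0.9375p_{Borealis} = 37.5 ⇒ p_{Borealis} = 40.
Then p_{Alta} = 32 + 0.25·40 = 42.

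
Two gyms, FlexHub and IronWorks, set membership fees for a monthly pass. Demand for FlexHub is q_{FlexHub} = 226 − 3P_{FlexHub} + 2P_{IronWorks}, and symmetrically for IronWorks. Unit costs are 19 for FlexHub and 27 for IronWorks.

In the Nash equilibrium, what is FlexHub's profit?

8506.6875

FlexHub's profit: π = (P_{FlexHub} − 19)(226 − 3P_{FlexHub} + 2P_{IronWorks}).
∂π/∂P_{FlexHub} = 283 − 6P_{FlexHub} + 2P_{IronWorks} = 0 ⇒ P_{FlexHub} = 283/6 + (1/3)P_{IronWorks}.
Similarly P_{IronWorks} = 307/6 + (1/3)P_{FlexHub}.
Plugging P_{IronWorks} into FlexHub's best response: P_{FlexHub} = 283/6 + (1/3)(307/6 + (1/3)P_{FlexHub}) ⇒ (8/9)P_{FlexHub} = 578/9, so P_{FlexHub} = 72.25.
Then P_{IronWorks} = 307/6 + (1/3)·72.25 = 75.25.
q_{FlexHub} = 226 − 3·72.25 + 2·75.25 = 159.75.
Profit = (72.25 − 19)·159.75 = 8506.6875.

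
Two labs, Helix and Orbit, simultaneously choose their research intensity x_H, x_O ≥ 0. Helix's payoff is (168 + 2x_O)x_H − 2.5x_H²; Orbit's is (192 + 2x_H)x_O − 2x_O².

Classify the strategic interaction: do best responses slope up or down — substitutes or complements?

Expanding Helix's payoff: 168x_H + 2x_Ox_H − 2.5x_H².
∂π/∂x_H = 168 + 2x_O − 5x_H = 0, so x_H = 33.6 + 0.4x_O.
The best-response slope dx_H/dx_O = 0.4 > 0: the reaction function is upward-sloping, so the choices are strategic complements.

strategic complements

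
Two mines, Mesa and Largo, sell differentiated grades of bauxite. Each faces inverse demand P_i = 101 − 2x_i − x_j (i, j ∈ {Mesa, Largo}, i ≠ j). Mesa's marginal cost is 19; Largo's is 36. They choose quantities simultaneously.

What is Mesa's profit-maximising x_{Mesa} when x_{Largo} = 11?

17.75

Mine Mesa's profit: π = x_{Mesa}(101 − 2x_{Mesa} − x_{Largo}) − 19x_{Mesa}.
∂π/∂x_{Mesa} = 82 − 4x_{Mesa} − x_{Largo} = 0 ⇒ x_{Mesa} = 20.5 − 0.25x_{Largo}.
At x_{Largo} = 11: x_{Mesa} = 20.5 − 0.25·11 = 17.75.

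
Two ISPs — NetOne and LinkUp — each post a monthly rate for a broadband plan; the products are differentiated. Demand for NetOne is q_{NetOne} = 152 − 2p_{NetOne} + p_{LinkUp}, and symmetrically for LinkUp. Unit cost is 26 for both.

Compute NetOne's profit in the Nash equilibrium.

NetOne's profit: π = (p_{NetOne} − 26)(152 − 2p_{NetOne} + p_{LinkUp}).
∂π/∂p_{NetOne} = 204 − 4p_{NetOne} + p_{LinkUp} = 0 ⇒ p_{NetOne} = 51 + 0.25p_{LinkUp}.
The game is symmetric, so in equilibrium p_{LinkUp} = p_{NetOne}: the reaction function gives 0.75p_{NetOne} = 51, hence p_{NetOne} = 68.
q_{NetOne} = 152 − 2·68 + 68 = 84.
Profit = (68 − 26)·84 = 3528.

3528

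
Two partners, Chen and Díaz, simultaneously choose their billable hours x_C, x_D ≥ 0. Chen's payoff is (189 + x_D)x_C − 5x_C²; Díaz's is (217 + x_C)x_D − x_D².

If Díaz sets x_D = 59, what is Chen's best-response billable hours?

Expanding Chen's payoff: 189x_C + x_Dx_C − 5x_C².
∂π/∂x_C = 189 + x_D − 10x_C = 0, so x_C = 18.9 + 0.1x_D.
At x_D = 59: x_C = 18.9 + 0.1·59 = 24.8.

24.8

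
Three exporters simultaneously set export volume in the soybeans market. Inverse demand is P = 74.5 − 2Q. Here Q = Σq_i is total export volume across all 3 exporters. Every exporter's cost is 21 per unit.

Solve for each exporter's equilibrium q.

A representative exporter's profit is π_i = q_i(74.5 − 2Q) − 21q_i, with Q = q_i + Σ_{j≠i} q_j.
First-order condition: 53.5 − 4q_i − 2Σ_{j≠i} q_j = 0.
Imposing symmetry (q_j = q for all j) turns Σ_{j≠i} q_j into 2q, so 53.5 = 8q and q = 6.6875.

6.6875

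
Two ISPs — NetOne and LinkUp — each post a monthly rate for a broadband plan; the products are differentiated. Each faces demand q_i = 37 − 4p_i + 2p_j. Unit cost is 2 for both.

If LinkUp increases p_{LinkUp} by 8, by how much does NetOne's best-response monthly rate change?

NetOne's profit: π = (p_{NetOne} − 2)(37 − 4p_{NetOne} + 2p_{LinkUp}).
∂π/∂p_{NetOne} = 45 − 8p_{NetOne} + 2p_{LinkUp} = 0 ⇒ p_{NetOne} = 5.625 + 0.25p_{LinkUp}.
The reaction-function slope is 0.25, so an 8-unit rise in p_{LinkUp} moves p_{NetOne} by 0.25 × 8 = 2. NetOne's best response rises — the actions are strategic complements.

2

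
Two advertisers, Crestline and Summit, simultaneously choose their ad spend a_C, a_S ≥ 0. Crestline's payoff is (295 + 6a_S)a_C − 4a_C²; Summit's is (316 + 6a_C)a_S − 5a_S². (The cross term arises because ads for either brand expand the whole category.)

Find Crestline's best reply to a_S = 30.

Expanding Crestline's payoff: 295a_C + 6a_Sa_C − 4a_C².
∂π/∂a_C = 295 + 6a_S − 8a_C = 0, so a_C = 36.875 + 0.75a_S.
At a_S = 30: a_C = 36.875 + 0.75·30 = 59.375.

59.375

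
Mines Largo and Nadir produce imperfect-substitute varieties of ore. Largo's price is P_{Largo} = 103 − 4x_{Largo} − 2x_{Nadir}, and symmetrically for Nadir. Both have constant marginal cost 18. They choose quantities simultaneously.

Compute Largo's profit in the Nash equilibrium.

289

Mine Largo's profit: π = x_{Largo}(103 − 4x_{Largo} − 2x_{Nadir}) − 18x_{Largo}.
∂π/∂x_{Largo} = 85 − 8x_{Largo} − 2x_{Nadir} = 0 ⇒ x_{Largo} = 10.625 − 0.25x_{Nadir}.
By symmetry x_{Nadir} = x_{Largo}; substituting into the reaction function, 1.25x_{Largo} = 10.625 and x_{Largo} = 8.5.
P_{Largo} = 103 − 4·8.5 − 2·8.5 = 52.
Profit = (52 − 18)·8.5 = 289.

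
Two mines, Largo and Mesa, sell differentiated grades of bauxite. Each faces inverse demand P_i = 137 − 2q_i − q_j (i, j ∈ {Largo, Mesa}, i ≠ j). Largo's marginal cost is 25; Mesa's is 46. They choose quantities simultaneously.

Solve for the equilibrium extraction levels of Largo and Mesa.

23.8, 16.8

Mine Largo's profit: π = q_{Largo}(137 − 2q_{Largo} − q_{Mesa}) − 25q_{Largo}.
∂π/∂q_{Largo} = 112 − 4q_{Largo} − q_{Mesa} = 0 ⇒ q_{Largo} = 28 − 0.25q_{Mesa}.
Similarly q_{Mesa} = 22.75 − 0.25q_{Largo}.
Solving the two reaction functions simultaneously: (1 − (−0.25)(−0.25))q_{Largo} = 28 − 0.25·22.75, so 0.9375q_{Largo} = 22.3125 and q_{Largo} = 23.8.
Then q_{Mesa} = 22.75 − 0.25·23.8 = 16.8.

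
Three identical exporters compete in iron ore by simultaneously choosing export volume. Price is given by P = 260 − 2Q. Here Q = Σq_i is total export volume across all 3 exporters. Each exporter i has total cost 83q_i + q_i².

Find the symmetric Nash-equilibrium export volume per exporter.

A representative exporter's profit is π_i = q_i(260 − 2Q) − 83q_i − q_i², with Q = q_i + Σ_{j≠i} q_j.
First-order condition: 177 − 6q_i − 2Σ_{j≠i} q_j = 0.
Imposing symmetry (q_j = q for all j) turns Σ_{j≠i} q_j into 2q, so 177 = 10q and q = 17.7.

17.7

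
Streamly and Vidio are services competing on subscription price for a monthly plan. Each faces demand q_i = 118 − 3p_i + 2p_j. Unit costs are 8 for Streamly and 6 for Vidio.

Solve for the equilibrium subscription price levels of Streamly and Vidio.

35.125, 34.375

Streamly's profit: π = (p_{Streamly} − 8)(118 − 3p_{Streamly} + 2p_{Vidio}).
∂π/∂p_{Streamly} = 142 − 6p_{Streamly} + 2p_{Vidio} = 0 ⇒ p_{Streamly} = 71/3 + (1/3)p_{Vidio}.
Similarly p_{Vidio} = 68/3 + (1/3)p_{Streamly}.
Plugging p_{Vidio} into Streamly's best response: p_{Streamly} = 71/3 + (1/3)(68/3 + (1/3)p_{Streamly}) ⇒ (8/9)p_{Streamly} = 281/9, so p_{Streamly} = 35.125.
Then p_{Vidio} = 68/3 + (1/3)·35.125 = 34.375.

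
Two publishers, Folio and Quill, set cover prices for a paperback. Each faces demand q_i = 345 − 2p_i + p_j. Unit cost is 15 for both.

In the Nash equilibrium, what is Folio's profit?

24200

Folio's profit: π = (p_{Folio} − 15)(345 − 2p_{Folio} + p_{Quill}).
∂π/∂p_{Folio} = 375 − 4p_{Folio} + p_{Quill} = 0 ⇒ p_{Folio} = 93.75 + 0.25p_{Quill}.
The game is symmetric, so in equilibrium p_{Quill} = p_{Folio}: the reaction function gives 0.75p_{Folio} = 93.75, hence p_{Folio} = 125.
q_{Folio} = 345 − 2·125 + 125 = 220.
Profit = (125 − 15)·220 = 24200.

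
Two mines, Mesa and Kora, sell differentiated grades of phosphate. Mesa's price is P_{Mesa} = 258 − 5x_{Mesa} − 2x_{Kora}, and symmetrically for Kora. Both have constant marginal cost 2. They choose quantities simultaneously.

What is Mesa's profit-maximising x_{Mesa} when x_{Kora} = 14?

22.8

Mine Mesa's profit: π = x_{Mesa}(258 − 5x_{Mesa} − 2x_{Kora}) − 2x_{Mesa}.
∂π/∂x_{Mesa} = 256 − 10x_{Mesa} − 2x_{Kora} = 0 ⇒ x_{Mesa} = 25.6 − 0.2x_{Kora}.
At x_{Kora} = 14: x_{Mesa} = 25.6 − 0.2·14 = 22.8.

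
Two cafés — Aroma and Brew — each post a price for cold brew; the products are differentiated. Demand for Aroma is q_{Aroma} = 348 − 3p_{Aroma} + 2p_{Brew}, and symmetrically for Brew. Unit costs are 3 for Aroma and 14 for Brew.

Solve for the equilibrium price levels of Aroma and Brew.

Aroma's profit: π = (p_{Aroma} − 3)(348 − 3p_{Aroma} + 2p_{Brew}).
∂π/∂p_{Aroma} = 357 − 6p_{Aroma} + 2p_{Brew} = 0 ⇒ p_{Aroma} = 59.5 + (1/3)p_{Brew}.
Similarly p_{Brew} = 65 + (1/3)p_{Aroma}.
Substituting the second reaction function into the first: p_{Aroma} = 59.5 + (1/3)(65 + (1/3)p_{Aroma}), which gives (8/9)p_{Aroma} = 487/6 ⇒ p_{Aroma} = 91.3125.
Then p_{Brew} = 65 + (1/3)·91.3125 = 95.4375.

91.3125, 95.4375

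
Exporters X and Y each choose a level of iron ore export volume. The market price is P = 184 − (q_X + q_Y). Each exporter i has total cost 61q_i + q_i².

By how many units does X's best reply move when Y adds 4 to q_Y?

-1

Exporter X's profit: π = q_X(184 − (q_X + q_Y)) − 61q_X − q_X².
∂π/∂q_X = 123 − 4q_X − q_Y = 0, so q_X = 30.75 − 0.25q_Y.
The reaction-function slope is −0.25, so a 4-unit rise in q_Y moves q_X by −0.25 × 4 = −1. X's best response falls — the actions are strategic substitutes.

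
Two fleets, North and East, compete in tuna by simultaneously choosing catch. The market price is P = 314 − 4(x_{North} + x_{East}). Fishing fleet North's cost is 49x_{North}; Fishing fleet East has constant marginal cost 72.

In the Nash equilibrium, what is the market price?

Fishing fleet North's profit: π = x_{North}(314 − 4(x_{North} + x_{East})) − 49x_{North}.
∂π/∂x_{North} = 265 − 8x_{North} − 4x_{East} = 0, so x_{North} = 33.125 − 0.5x_{East}.
By the same steps for East: x_{East} = 30.25 − 0.5x_{North}.
Solving the two reaction functions simultaneously: (1 − (−0.5)(−0.5))x_{North} = 33.125 − 0.5·30.25, so 0.75x_{North} = 18 and x_{North} = 24.
Then x_{East} = 30.25 − 0.5·24 = 18.25.
Equilibrium price: P = 314 − 4·42.25 = 145.

145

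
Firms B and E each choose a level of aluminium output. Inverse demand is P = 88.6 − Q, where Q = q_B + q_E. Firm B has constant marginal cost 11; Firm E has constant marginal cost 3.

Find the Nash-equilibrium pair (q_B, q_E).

Firm B's profit: π = q_B(88.6 − (q_B + q_E)) − 11q_B.
∂π/∂q_B = 77.6 − 2q_B − q_E = 0, so q_B = 38.8 − 0.5q_E.
By the same steps for E: q_E = 42.8 − 0.5q_B.
Solving the two reaction functions simultaneously: (1 − (−0.5)(−0.5))q_B = 38.8 − 0.5·42.8, so 0.75q_B = 17.4 and q_B = 23.2.
Then q_E = 42.8 − 0.5·23.2 = 31.2.

23.2, 31.2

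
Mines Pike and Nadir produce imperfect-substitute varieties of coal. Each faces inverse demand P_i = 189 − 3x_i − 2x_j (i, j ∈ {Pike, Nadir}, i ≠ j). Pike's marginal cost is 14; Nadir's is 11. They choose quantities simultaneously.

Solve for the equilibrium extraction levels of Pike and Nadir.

21.6875, 22.4375

Mine Pike's profit: π = x_{Pike}(189 − 3x_{Pike} − 2x_{Nadir}) − 14x_{Pike}.
∂π/∂x_{Pike} = 175 − 6x_{Pike} − 2x_{Nadir} = 0 ⇒ x_{Pike} = 175/6 − (1/3)x_{Nadir}.
Similarly x_{Nadir} = 89/3 − (1/3)x_{Pike}.
Substituting the second reaction function into the first: x_{Pike} = 175/6 − (1/3)(89/3 − (1/3)x_{Pike}), which gives (8/9)x_{Pike} = 347/18 ⇒ x_{Pike} = 21.6875.
Then x_{Nadir} = 89/3 − (1/3)·21.6875 = 22.4375.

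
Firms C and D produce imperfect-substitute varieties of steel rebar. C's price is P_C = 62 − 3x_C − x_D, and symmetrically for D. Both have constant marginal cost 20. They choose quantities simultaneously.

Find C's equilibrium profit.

Firm C's profit: π = x_C(62 − 3x_C − x_D) − 20x_C.
∂π/∂x_C = 42 − 6x_C − x_D = 0 ⇒ x_C = 7 − (1/6)x_D.
The game is symmetric, so in equilibrium x_D = x_C: the reaction function gives (7/6)x_C = 7, hence x_C = 6.
P_C = 62 − 3·6 − 6 = 38.
Profit = (38 − 20)·6 = 108.

108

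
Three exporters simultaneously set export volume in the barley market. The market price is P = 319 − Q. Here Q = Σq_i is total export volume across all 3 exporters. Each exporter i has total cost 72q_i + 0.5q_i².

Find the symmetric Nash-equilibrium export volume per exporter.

A representative exporter's profit is π_i = q_i(319 − Q) − 72q_i − 0.5q_i², with Q = q_i + Σ_{j≠i} q_j.
First-order condition: 247 − 3q_i − Σ_{j≠i} q_j = 0.
In a symmetric equilibrium every exporter chooses the same q, so Σ_{j≠i} q_j = 2q. The condition becomes 247 − 5q = 0, giving q = 247/5 = 49.4.

49.4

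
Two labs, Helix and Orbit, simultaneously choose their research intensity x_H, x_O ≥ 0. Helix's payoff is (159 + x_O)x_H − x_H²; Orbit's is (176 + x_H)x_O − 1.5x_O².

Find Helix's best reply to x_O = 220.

Expanding Helix's payoff: 159x_H + x_Ox_H − x_H².
∂π/∂x_H = 159 + x_O − 2x_H = 0, so x_H = 79.5 + 0.5x_O.
At x_O = 220: x_H = 79.5 + 0.5·220 = 189.5.

189.5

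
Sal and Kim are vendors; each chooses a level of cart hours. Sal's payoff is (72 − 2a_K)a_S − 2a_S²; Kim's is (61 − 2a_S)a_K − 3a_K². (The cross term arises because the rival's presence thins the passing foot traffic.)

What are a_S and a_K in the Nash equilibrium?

Expanding Sal's payoff: 72a_S − 2a_Ka_S − 2a_S².
∂π/∂a_S = 72 − 2a_K − 4a_S = 0, so a_S = 18 − 0.5a_K.
Likewise for Kim: a_K = 61/6 − (1/3)a_S.
Substituting the second reaction function into the first: a_S = 18 − 0.5(61/6 − (1/3)a_S), which gives (5/6)a_S = 155/12 ⇒ a_S = 15.5.
Then a_K = 61/6 − (1/3)·15.5 = 5.

15.5, 5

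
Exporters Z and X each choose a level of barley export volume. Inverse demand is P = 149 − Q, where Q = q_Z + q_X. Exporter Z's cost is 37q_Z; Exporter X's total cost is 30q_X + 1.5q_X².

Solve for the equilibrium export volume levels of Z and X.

Exporter Z's profit: π = q_Z(149 − (q_Z + q_X)) − 37q_Z.
∂π/∂q_Z = 112 − 2q_Z − q_X = 0, so q_Z = 56 − 0.5q_X.
For X: ∂π/∂q_X = 119 − 5q_X − q_Z = 0 ⇒ q_X = 23.8 − 0.2q_Z.
Substituting the second reaction function into the first: q_Z = 56 − 0.5(23.8 − 0.2q_Z), which gives 0.9q_Z = 44.1 ⇒ q_Z = 49.
Then q_X = 23.8 − 0.2·49 = 14.

49, 14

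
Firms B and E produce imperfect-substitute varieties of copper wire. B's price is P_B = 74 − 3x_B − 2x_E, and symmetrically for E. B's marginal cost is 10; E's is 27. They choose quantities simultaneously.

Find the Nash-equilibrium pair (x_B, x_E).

Firm B's profit: π = x_B(74 − 3x_B − 2x_E) − 10x_B.
∂π/∂x_B = 64 − 6x_B − 2x_E = 0 ⇒ x_B = 32/3 − (1/3)x_E.
Similarly x_E = 47/6 − (1/3)x_B.
Solving the two reaction functions simultaneously: (1 − (−1/3)(−1/3))x_B = 32/3 − (1/3)·(47/6), so (8/9)x_B = 145/18 and x_B = 9.0625.
Then x_E = 47/6 − (1/3)·9.0625 = 4.8125.

9.0625, 4.8125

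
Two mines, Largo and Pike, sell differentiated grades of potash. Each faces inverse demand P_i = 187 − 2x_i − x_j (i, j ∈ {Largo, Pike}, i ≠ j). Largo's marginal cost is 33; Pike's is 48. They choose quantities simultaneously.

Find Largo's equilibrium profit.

Mine Largo's profit: π = x_{Largo}(187 − 2x_{Largo} − x_{Pike}) − 33x_{Largo}.
∂π/∂x_{Largo} = 154 − 4x_{Largo} − x_{Pike} = 0 ⇒ x_{Largo} = 38.5 − 0.25x_{Pike}.
Similarly x_{Pike} = 34.75 − 0.25x_{Largo}.
Solving the two reaction functions simultaneously: (1 − (−0.25)(−0.25))x_{Largo} = 38.5 − 0.25·34.75, so 0.9375x_{Largo} = 29.8125 and x_{Largo} = 31.8.
Then x_{Pike} = 34.75 − 0.25·31.8 = 26.8.
P_{Largo} = 187 − 2·31.8 − 26.8 = 96.6.
Profit = (96.6 − 33)·31.8 = 2022.48.

2022.48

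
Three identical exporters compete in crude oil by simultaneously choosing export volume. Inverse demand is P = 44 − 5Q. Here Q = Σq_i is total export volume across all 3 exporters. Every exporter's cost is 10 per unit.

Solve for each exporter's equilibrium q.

1.7

A representative exporter's profit is π_i = q_i(44 − 5Q) − 10q_i, with Q = q_i + Σ_{j≠i} q_j.
First-order condition: 34 − 10q_i − 5Σ_{j≠i} q_j = 0.
In a symmetric equilibrium every exporter chooses the same q, so Σ_{j≠i} q_j = 2q. The condition becomes 34 − 20q = 0, giving q = 34/20 = 1.7.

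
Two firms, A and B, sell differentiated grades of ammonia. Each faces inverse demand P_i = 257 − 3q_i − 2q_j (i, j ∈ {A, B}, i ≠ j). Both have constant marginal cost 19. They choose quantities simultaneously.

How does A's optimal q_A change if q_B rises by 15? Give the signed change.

Firm A's profit: π = q_A(257 − 3q_A − 2q_B) − 19q_A.
∂π/∂q_A = 238 − 6q_A − 2q_B = 0 ⇒ q_A = 119/3 − (1/3)q_B.
The reaction-function slope is −1/3, so a 15-unit rise in q_B moves q_A by −1/3 × 15 = −5. A's best response falls — the actions are strategic substitutes.

-5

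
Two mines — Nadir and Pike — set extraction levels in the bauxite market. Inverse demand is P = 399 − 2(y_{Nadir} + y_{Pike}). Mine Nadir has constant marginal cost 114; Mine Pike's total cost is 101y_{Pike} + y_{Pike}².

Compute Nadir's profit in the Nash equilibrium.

Mine Nadir's profit: π = y_{Nadir}(399 − 2(y_{Nadir} + y_{Pike})) − 114y_{Nadir}.
∂π/∂y_{Nadir} = 285 − 4y_{Nadir} − 2y_{Pike} = 0, so y_{Nadir} = 71.25 − 0.5y_{Pike}.
For Pike: ∂π/∂y_{Pike} = 298 − 6y_{Pike} − 2y_{Nadir} = 0 ⇒ y_{Pike} = 149/3 − (1/3)y_{Nadir}.
Substituting the second reaction function into the first: y_{Nadir} = 71.25 − 0.5(149/3 − (1/3)y_{Nadir}), which gives (5/6)y_{Nadir} = 557/12 ⇒ y_{Nadir} = 55.7.
Then y_{Pike} = 149/3 − (1/3)·55.7 = 31.1.
Price P = 399 − 2·86.8 = 225.4.
Nadir's profit: (225.4 − 114)·55.7 = 6204.98.

6204.98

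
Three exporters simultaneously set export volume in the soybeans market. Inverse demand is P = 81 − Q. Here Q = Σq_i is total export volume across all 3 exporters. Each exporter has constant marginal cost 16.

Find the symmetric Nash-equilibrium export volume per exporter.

16.25

A representative exporter's profit is π_i = q_i(81 − Q) − 16q_i, with Q = q_i + Σ_{j≠i} q_j.
First-order condition: 65 − 2q_i − Σ_{j≠i} q_j = 0.
In a symmetric equilibrium every exporter chooses the same q, so Σ_{j≠i} q_j = 2q. The condition becomes 65 − 4q = 0, giving q = 65/4 = 16.25.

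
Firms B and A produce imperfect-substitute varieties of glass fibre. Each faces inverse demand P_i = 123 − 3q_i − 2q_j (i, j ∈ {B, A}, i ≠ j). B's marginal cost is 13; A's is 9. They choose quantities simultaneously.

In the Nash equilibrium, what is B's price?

Firm B's profit: π = q_B(123 − 3q_B − 2q_A) − 13q_B.
∂π/∂q_B = 110 − 6q_B − 2q_A = 0 ⇒ q_B = 55/3 − (1/3)q_A.
Similarly q_A = 19 − (1/3)q_B.
Plugging q_A into B's best response: q_B = 55/3 − (1/3)(19 − (1/3)q_B) ⇒ (8/9)q_B = 12, so q_B = 13.5.
Then q_A = 19 − (1/3)·13.5 = 14.5.
P_B = 123 − 3·13.5 − 2·14.5 = 53.5.

53.5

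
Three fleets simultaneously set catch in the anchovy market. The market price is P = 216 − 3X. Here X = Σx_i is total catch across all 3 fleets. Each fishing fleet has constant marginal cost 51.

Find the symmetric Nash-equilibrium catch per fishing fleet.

A representative fishing fleet's profit is π_i = x_i(216 − 3X) − 51x_i, with X = x_i + Σ_{j≠i} x_j.
First-order condition: 165 − 6x_i − 3Σ_{j≠i} x_j = 0.
Imposing symmetry (x_j = x for all j) turns Σ_{j≠i} x_j into 2x, so 165 = 12x and x = 13.75.

13.75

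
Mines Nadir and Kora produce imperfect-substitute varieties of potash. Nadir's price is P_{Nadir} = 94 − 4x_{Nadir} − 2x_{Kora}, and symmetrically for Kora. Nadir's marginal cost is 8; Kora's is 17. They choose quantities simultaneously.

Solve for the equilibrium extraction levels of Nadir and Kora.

8.9, 7.4

Mine Nadir's profit: π = x_{Nadir}(94 − 4x_{Nadir} − 2x_{Kora}) − 8x_{Nadir}.
∂π/∂x_{Nadir} = 86 − 8x_{Nadir} − 2x_{Kora} = 0 ⇒ x_{Nadir} = 10.75 − 0.25x_{Kora}.
Similarly x_{Kora} = 9.625 − 0.25x_{Nadir}.
Solving the two reaction functions simultaneously: (1 − (−0.25)(−0.25))x_{Nadir} = 10.75 − 0.25·9.625, so 0.9375x_{Nadir} = 267/32 and x_{Nadir} = 8.9.
Then x_{Kora} = 9.625 − 0.25·8.9 = 7.4.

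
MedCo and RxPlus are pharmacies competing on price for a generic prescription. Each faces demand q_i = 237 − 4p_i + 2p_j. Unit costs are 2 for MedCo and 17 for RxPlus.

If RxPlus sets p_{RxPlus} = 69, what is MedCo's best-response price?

47.875

MedCo's profit: π = (p_{MedCo} − 2)(237 − 4p_{MedCo} + 2p_{RxPlus}).
∂π/∂p_{MedCo} = 245 − 8p_{MedCo} + 2p_{RxPlus} = 0 ⇒ p_{MedCo} = 30.625 + 0.25p_{RxPlus}.
At p_{RxPlus} = 69: p_{MedCo} = 30.625 + 0.25·69 = 47.875.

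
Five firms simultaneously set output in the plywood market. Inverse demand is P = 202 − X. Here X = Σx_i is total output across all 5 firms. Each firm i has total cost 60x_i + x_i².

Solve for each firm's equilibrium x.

A representative firm's profit is π_i = x_i(202 − X) − 60x_i − x_i², with X = x_i + Σ_{j≠i} x_j.
First-order condition: 142 − 4x_i − Σ_{j≠i} x_j = 0.
In a symmetric equilibrium every firm chooses the same x, so Σ_{j≠i} x_j = 4x. The condition becomes 142 − 8x = 0, giving x = 142/8 = 17.75.

17.75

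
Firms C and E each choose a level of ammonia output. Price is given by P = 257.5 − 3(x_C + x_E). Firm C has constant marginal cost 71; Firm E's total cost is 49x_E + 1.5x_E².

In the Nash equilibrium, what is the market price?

141.2

Firm C's profit: π = x_C(257.5 − 3(x_C + x_E)) − 71x_C.
∂π/∂x_C = 186.5 − 6x_C − 3x_E = 0, so x_C = 373/12 − 0.5x_E.
For E: ∂π/∂x_E = 208.5 − 9x_E − 3x_C = 0 ⇒ x_E = 139/6 − (1/3)x_C.
Plugging x_E into C's best response: x_C = 373/12 − 0.5(139/6 − (1/3)x_C) ⇒ (5/6)x_C = 19.5, so x_C = 23.4.
Then x_E = 139/6 − (1/3)·23.4 = 461/30.
Equilibrium price: P = 257.5 − 3·(1163/30) = 141.2.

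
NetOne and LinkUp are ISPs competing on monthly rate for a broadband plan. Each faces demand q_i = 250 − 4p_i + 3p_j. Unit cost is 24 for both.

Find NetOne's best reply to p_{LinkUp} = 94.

78.5

NetOne's profit: π = (p_{NetOne} − 24)(250 − 4p_{NetOne} + 3p_{LinkUp}).
∂π/∂p_{NetOne} = 346 − 8p_{NetOne} + 3p_{LinkUp} = 0 ⇒ p_{NetOne} = 43.25 + 0.375p_{LinkUp}.
At p_{LinkUp} = 94: p_{NetOne} = 43.25 + 0.375·94 = 78.5.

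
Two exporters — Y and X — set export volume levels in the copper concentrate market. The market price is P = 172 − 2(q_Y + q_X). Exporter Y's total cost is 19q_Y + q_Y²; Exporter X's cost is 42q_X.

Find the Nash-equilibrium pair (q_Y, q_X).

17.6, 23.7

Exporter Y's profit: π = q_Y(172 − 2(q_Y + q_X)) − 19q_Y − q_Y².
∂π/∂q_Y = 153 − 6q_Y − 2q_X = 0, so q_Y = 25.5 − (1/3)q_X.
For X: ∂π/∂q_X = 130 − 4q_X − 2q_Y = 0 ⇒ q_X = 32.5 − 0.5q_Y.
Plugging q_X into Y's best response: q_Y = 25.5 − (1/3)(32.5 − 0.5q_Y) ⇒ (5/6)q_Y = 44/3, so q_Y = 17.6.
Then q_X = 32.5 − 0.5·17.6 = 23.7.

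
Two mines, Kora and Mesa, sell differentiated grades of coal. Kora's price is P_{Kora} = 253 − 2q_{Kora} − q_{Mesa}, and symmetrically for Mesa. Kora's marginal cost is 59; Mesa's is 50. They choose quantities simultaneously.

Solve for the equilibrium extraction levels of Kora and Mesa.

38.2, 41.2

Mine Kora's profit: π = q_{Kora}(253 − 2q_{Kora} − q_{Mesa}) − 59q_{Kora}.
∂π/∂q_{Kora} = 194 − 4q_{Kora} − q_{Mesa} = 0 ⇒ q_{Kora} = 48.5 − 0.25q_{Mesa}.
Similarly q_{Mesa} = 50.75 − 0.25q_{Kora}.
Substituting the second reaction function into the first: q_{Kora} = 48.5 − 0.25(50.75 − 0.25q_{Kora}), which gives 0.9375q_{Kora} = 35.8125 ⇒ q_{Kora} = 38.2.
Then q_{Mesa} = 50.75 − 0.25·38.2 = 41.2.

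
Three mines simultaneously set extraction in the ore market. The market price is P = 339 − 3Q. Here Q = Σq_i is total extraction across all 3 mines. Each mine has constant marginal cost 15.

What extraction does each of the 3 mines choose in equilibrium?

A representative mine's profit is π_i = q_i(339 − 3Q) − 15q_i, with Q = q_i + Σ_{j≠i} q_j.
First-order condition: 324 − 6q_i − 3Σ_{j≠i} q_j = 0.
Imposing symmetry (q_j = q for all j) turns Σ_{j≠i} q_j into 2q, so 324 = 12q and q = 27.

27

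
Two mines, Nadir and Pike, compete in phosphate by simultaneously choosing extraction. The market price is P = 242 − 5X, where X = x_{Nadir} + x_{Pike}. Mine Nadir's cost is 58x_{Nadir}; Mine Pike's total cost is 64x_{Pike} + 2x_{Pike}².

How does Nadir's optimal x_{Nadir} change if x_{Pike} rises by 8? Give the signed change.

Mine Nadir's profit: π = x_{Nadir}(242 − 5(x_{Nadir} + x_{Pike})) − 58x_{Nadir}.
∂π/∂x_{Nadir} = 184 − 10x_{Nadir} − 5x_{Pike} = 0, so x_{Nadir} = 18.4 − 0.5x_{Pike}.
The reaction-function slope is −0.5, so an 8-unit rise in x_{Pike} moves x_{Nadir} by −0.5 × 8 = −4. Nadir's best response falls — the actions are strategic substitutes.

-4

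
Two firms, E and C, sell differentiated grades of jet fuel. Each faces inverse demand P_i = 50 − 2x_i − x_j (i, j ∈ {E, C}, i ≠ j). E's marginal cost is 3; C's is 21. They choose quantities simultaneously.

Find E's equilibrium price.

Firm E's profit: π = x_E(50 − 2x_E − x_C) − 3x_E.
∂π/∂x_E = 47 − 4x_E − x_C = 0 ⇒ x_E = 11.75 − 0.25x_C.
Similarly x_C = 7.25 − 0.25x_E.
Solving the two reaction functions simultaneously: (1 − (−0.25)(−0.25))x_E = 11.75 − 0.25·7.25, so 0.9375x_E = 9.9375 and x_E = 10.6.
Then x_C = 7.25 − 0.25·10.6 = 4.6.
P_E = 50 − 2·10.6 − 4.6 = 24.2.

24.2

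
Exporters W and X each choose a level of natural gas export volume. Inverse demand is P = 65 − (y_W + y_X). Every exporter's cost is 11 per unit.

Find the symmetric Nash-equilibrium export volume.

Exporter W's profit: π = y_W(65 − (y_W + y_X)) − 11y_W.
∂π/∂y_W = 54 − 2y_W − y_X = 0, so y_W = 27 − 0.5y_X.
By symmetry y_X = y_W; substituting into the reaction function, 1.5y_W = 27 and y_W = 18.

18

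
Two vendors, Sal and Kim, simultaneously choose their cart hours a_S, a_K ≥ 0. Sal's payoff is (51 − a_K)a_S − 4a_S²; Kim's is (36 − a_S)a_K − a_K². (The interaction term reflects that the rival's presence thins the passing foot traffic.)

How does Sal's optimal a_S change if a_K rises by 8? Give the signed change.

Expanding Sal's payoff: 51a_S − a_Ka_S − 4a_S².
∂π/∂a_S = 51 − a_K − 8a_S = 0, so a_S = 6.375 − 0.125a_K.
The reaction-function slope is −0.125, so an 8-unit rise in a_K moves a_S by −0.125 × 8 = −1. Sal's best response falls — the actions are strategic substitutes.

-1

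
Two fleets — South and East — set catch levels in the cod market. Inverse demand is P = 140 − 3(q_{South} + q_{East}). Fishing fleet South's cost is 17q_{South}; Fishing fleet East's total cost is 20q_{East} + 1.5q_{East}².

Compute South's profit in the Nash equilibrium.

Fishing fleet South's profit: π = q_{South}(140 − 3(q_{South} + q_{East})) − 17q_{South}.
∂π/∂q_{South} = 123 − 6q_{South} − 3q_{East} = 0, so q_{South} = 20.5 − 0.5q_{East}.
For East: ∂π/∂q_{East} = 120 − 9q_{East} − 3q_{South} = 0 ⇒ q_{East} = 40/3 − (1/3)q_{South}.
Solving the two reaction functions simultaneously: (1 − (−0.5)(−1/3))q_{South} = 20.5 − 0.5·(40/3), so (5/6)q_{South} = 83/6 and q_{South} = 16.6.
Then q_{East} = 40/3 − (1/3)·16.6 = 7.8.
Price P = 140 − 3·24.4 = 66.8.
South's profit: (66.8 − 17)·16.6 = 826.68.

826.68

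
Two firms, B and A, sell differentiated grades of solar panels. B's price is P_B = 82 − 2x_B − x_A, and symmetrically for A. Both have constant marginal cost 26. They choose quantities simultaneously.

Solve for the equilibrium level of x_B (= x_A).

11.2

Firm B's profit: π = x_B(82 − 2x_B − x_A) − 26x_B.
∂π/∂x_B = 56 − 4x_B − x_A = 0 ⇒ x_B = 14 − 0.25x_A.
The game is symmetric, so in equilibrium x_A = x_B: the reaction function gives 1.25x_B = 14, hence x_B = 11.2.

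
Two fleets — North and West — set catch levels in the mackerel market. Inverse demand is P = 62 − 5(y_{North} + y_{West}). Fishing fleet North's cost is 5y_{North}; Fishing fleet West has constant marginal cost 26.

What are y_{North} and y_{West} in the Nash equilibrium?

Fishing fleet North's profit: π = y_{North}(62 − 5(y_{North} + y_{West})) − 5y_{North}.
∂π/∂y_{North} = 57 − 10y_{North} − 5y_{West} = 0, so y_{North} = 5.7 − 0.5y_{West}.
By the same steps for West: y_{West} = 3.6 − 0.5y_{North}.
Plugging y_{West} into North's best response: y_{North} = 5.7 − 0.5(3.6 − 0.5y_{North}) ⇒ 0.75y_{North} = 3.9, so y_{North} = 5.2.
Then y_{West} = 3.6 − 0.5·5.2 = 1.

5.2, 1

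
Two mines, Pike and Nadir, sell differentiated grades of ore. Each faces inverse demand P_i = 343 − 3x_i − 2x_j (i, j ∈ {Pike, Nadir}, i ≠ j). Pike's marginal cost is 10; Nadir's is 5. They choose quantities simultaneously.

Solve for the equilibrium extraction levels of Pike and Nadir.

Mine Pike's profit: π = x_{Pike}(343 − 3x_{Pike} − 2x_{Nadir}) − 10x_{Pike}.
∂π/∂x_{Pike} = 333 − 6x_{Pike} − 2x_{Nadir} = 0 ⇒ x_{Pike} = 55.5 − (1/3)x_{Nadir}.
Similarly x_{Nadir} = 169/3 − (1/3)x_{Pike}.
Solving the two reaction functions simultaneously: (1 − (−1/3)(−1/3))x_{Pike} = 55.5 − (1/3)·(169/3), so (8/9)x_{Pike} = 661/18 and x_{Pike} = 41.3125.
Then x_{Nadir} = 169/3 − (1/3)·41.3125 = 42.5625.

41.3125, 42.5625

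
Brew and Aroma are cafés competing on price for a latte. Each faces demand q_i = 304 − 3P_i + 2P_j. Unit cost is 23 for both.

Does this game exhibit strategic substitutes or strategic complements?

Brew's profit: π = (P_{Brew} − 23)(304 − 3P_{Brew} + 2P_{Aroma}).
∂π/∂P_{Brew} = 373 − 6P_{Brew} + 2P_{Aroma} = 0 ⇒ P_{Brew} = 373/6 + (1/3)P_{Aroma}.
The best-response slope dP_{Brew}/dP_{Aroma} = 1/3 > 0: the reaction function is upward-sloping, so the choices are strategic complements.

strategic complements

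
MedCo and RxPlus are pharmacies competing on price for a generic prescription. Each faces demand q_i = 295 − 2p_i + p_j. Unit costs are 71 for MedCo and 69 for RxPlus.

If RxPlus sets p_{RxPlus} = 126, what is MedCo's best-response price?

140.75

MedCo's profit: π = (p_{MedCo} − 71)(295 − 2p_{MedCo} + p_{RxPlus}).
∂π/∂p_{MedCo} = 437 − 4p_{MedCo} + p_{RxPlus} = 0 ⇒ p_{MedCo} = 109.25 + 0.25p_{RxPlus}.
At p_{RxPlus} = 126: p_{MedCo} = 109.25 + 0.25·126 = 140.75.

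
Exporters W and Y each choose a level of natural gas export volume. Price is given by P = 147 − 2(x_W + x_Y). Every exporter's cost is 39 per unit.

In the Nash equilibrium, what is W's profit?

648

Exporter W's profit: π = x_W(147 − 2(x_W + x_Y)) − 39x_W.
∂π/∂x_W = 108 − 4x_W − 2x_Y = 0, so x_W = 27 − 0.5x_Y.
The game is symmetric, so in equilibrium x_Y = x_W: the reaction function gives 1.5x_W = 27, hence x_W = 18.
Price P = 147 − 2·36 = 75.
W's profit: (75 − 39)·18 = 648.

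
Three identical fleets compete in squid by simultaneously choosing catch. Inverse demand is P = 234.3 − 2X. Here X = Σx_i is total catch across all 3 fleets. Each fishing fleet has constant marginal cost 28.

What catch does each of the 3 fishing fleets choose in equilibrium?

25.7875

A representative fishing fleet's profit is π_i = x_i(234.3 − 2X) − 28x_i, with X = x_i + Σ_{j≠i} x_j.
First-order condition: 206.3 − 4x_i − 2Σ_{j≠i} x_j = 0.
With identical fishing fleets, set every x_j = x: then 206.3 − 4x − 4x = 0, i.e. x = 206.3/8 = 25.7875.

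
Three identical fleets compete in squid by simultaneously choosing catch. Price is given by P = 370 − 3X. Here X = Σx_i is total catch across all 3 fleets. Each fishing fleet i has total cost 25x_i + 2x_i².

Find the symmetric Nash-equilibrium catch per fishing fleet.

21.5625

A representative fishing fleet's profit is π_i = x_i(370 − 3X) − 25x_i − 2x_i², with X = x_i + Σ_{j≠i} x_j.
First-order condition: 345 − 10x_i − 3Σ_{j≠i} x_j = 0.
Imposing symmetry (x_j = x for all j) turns Σ_{j≠i} x_j into 2x, so 345 = 16x and x = 21.5625.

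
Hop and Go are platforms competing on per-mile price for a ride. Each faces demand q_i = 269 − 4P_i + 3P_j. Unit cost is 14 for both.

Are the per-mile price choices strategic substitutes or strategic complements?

Hop's profit: π = (P_{Hop} − 14)(269 − 4P_{Hop} + 3P_{Go}).
∂π/∂P_{Hop} = 325 − 8P_{Hop} + 3P_{Go} = 0 ⇒ P_{Hop} = 40.625 + 0.375P_{Go}.
The best-response slope dP_{Hop}/dP_{Go} = 0.375 > 0: the reaction function is upward-sloping, so the choices are strategic complements.

strategic complements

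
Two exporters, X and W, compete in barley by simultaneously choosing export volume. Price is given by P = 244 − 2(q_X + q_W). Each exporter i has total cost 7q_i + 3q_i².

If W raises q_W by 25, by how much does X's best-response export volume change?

-5

Exporter X's profit: π = q_X(244 − 2(q_X + q_W)) − 7q_X − 3q_X².
∂π/∂q_X = 237 − 10q_X − 2q_W = 0, so q_X = 23.7 − 0.2q_W.
The reaction-function slope is −0.2, so a 25-unit rise in q_W moves q_X by −0.2 × 25 = −5. X's best response falls — the actions are strategic substitutes.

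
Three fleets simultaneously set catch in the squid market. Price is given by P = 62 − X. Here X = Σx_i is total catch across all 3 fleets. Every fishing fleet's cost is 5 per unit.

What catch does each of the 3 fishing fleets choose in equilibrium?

A representative fishing fleet's profit is π_i = x_i(62 − X) − 5x_i, with X = x_i + Σ_{j≠i} x_j.
First-order condition: 57 − 2x_i − Σ_{j≠i} x_j = 0.
Imposing symmetry (x_j = x for all j) turns Σ_{j≠i} x_j into 2x, so 57 = 4x and x = 14.25.

14.25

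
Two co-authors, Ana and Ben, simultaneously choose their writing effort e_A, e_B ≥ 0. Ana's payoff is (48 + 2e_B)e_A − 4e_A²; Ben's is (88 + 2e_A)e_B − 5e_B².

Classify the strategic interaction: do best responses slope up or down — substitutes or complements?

Expanding Ana's payoff: 48e_A + 2e_Be_A − 4e_A².
∂π/∂e_A = 48 + 2e_B − 8e_A = 0, so e_A = 6 + 0.25e_B.
The best-response slope de_A/de_B = 0.25 > 0: the reaction function is upward-sloping, so the choices are strategic complements.

strategic complements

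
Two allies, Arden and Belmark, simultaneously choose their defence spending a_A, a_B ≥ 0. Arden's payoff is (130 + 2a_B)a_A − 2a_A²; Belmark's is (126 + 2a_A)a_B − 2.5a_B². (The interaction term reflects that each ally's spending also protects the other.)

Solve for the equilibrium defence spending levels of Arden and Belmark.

Expanding Arden's payoff: 130a_A + 2a_Ba_A − 2a_A².
∂π/∂a_A = 130 + 2a_B − 4a_A = 0, so a_A = 32.5 + 0.5a_B.
Likewise for Belmark: a_B = 25.2 + 0.4a_A.
Plugging a_B into Arden's best response: a_A = 32.5 + 0.5(25.2 + 0.4a_A) ⇒ 0.8a_A = 45.1, so a_A = 56.375.
Then a_B = 25.2 + 0.4·56.375 = 47.75.

56.375, 47.75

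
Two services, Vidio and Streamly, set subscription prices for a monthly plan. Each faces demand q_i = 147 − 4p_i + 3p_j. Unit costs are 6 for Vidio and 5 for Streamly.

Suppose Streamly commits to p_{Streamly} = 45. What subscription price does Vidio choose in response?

Vidio's profit: π = (p_{Vidio} − 6)(147 − 4p_{Vidio} + 3p_{Streamly}).
∂π/∂p_{Vidio} = 171 − 8p_{Vidio} + 3p_{Streamly} = 0 ⇒ p_{Vidio} = 21.375 + 0.375p_{Streamly}.
At p_{Streamly} = 45: p_{Vidio} = 21.375 + 0.375·45 = 38.25.

38.25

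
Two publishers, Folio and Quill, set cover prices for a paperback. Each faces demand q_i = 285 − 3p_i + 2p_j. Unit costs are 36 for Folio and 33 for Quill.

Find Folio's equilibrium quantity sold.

Folio's profit: π = (p_{Folio} − 36)(285 − 3p_{Folio} + 2p_{Quill}).
∂π/∂p_{Folio} = 393 − 6p_{Folio} + 2p_{Quill} = 0 ⇒ p_{Folio} = 65.5 + (1/3)p_{Quill}.
Similarly p_{Quill} = 64 + (1/3)p_{Folio}.
Substituting the second reaction function into the first: p_{Folio} = 65.5 + (1/3)(64 + (1/3)p_{Folio}), which gives (8/9)p_{Folio} = 521/6 ⇒ p_{Folio} = 97.6875.
Then p_{Quill} = 64 + (1/3)·97.6875 = 96.5625.
q_{Folio} = 285 − 3·97.6875 + 2·96.5625 = 185.0625.

185.0625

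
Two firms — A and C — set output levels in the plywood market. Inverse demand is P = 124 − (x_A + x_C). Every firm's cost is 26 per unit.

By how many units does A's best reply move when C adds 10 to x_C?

-5

Firm A's profit: π = x_A(124 − (x_A + x_C)) − 26x_A.
∂π/∂x_A = 98 − 2x_A − x_C = 0, so x_A = 49 − 0.5x_C.
The reaction-function slope is −0.5, so a 10-unit rise in x_C moves x_A by −0.5 × 10 = −5. A's best response falls — the actions are strategic substitutes.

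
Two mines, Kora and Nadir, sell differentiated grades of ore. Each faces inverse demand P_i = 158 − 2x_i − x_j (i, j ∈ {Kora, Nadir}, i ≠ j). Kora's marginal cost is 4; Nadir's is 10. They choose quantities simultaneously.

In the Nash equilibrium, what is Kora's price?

66.4

Mine Kora's profit: π = x_{Kora}(158 − 2x_{Kora} − x_{Nadir}) − 4x_{Kora}.
∂π/∂x_{Kora} = 154 − 4x_{Kora} − x_{Nadir} = 0 ⇒ x_{Kora} = 38.5 − 0.25x_{Nadir}.
Similarly x_{Nadir} = 37 − 0.25x_{Kora}.
Plugging x_{Nadir} into Kora's best response: x_{Kora} = 38.5 − 0.25(37 − 0.25x_{Kora}) ⇒ 0.9375x_{Kora} = 29.25, so x_{Kora} = 31.2.
Then x_{Nadir} = 37 − 0.25·31.2 = 29.2.
P_{Kora} = 158 − 2·31.2 − 29.2 = 66.4.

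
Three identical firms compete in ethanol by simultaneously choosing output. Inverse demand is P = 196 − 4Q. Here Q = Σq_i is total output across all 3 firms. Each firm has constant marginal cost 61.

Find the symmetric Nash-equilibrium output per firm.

A representative firm's profit is π_i = q_i(196 − 4Q) − 61q_i, with Q = q_i + Σ_{j≠i} q_j.
First-order condition: 135 − 8q_i − 4Σ_{j≠i} q_j = 0.
With identical firms, set every q_j = q: then 135 − 8q − 8q = 0, i.e. q = 135/16 = 8.4375.

8.4375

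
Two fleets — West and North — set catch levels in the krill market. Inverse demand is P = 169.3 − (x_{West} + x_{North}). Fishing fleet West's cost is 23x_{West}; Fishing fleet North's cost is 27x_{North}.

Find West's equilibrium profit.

Fishing fleet West's profit: π = x_{West}(169.3 − (x_{West} + x_{North})) − 23x_{West}.
∂π/∂x_{West} = 146.3 − 2x_{West} − x_{North} = 0, so x_{West} = 73.15 − 0.5x_{North}.
By the same steps for North: x_{North} = 71.15 − 0.5x_{West}.
Plugging x_{North} into West's best response: x_{West} = 73.15 − 0.5(71.15 − 0.5x_{West}) ⇒ 0.75x_{West} = 37.575, so x_{West} = 50.1.
Then x_{North} = 71.15 − 0.5·50.1 = 46.1.
Price P = 169.3 − 96.2 = 73.1.
West's profit: (73.1 − 23)·50.1 = 2510.01.

2510.01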